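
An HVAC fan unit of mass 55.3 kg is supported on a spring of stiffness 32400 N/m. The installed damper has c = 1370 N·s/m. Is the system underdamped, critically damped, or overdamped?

underdamped

c_c = 2√(k·m) = 2677 N·s/m; ζ = c/c_c = 1370/2677 = 0.512.
Since ζ < 1 the system is underdamped.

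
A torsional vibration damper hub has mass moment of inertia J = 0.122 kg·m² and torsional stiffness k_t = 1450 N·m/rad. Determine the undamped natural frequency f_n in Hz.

17.4 Hz

ω_n = √(k_t/J) = √(1450/0.122) = √11890 = 109.0 rad/s.
f_n = ω_n/(2π) = 109.0/6.283 = 17.35 Hz.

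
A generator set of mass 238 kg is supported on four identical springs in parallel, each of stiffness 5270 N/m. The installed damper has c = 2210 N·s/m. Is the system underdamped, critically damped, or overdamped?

Parallel springs add: k_eq = 4 × 5270 = 21080 N/m.
c_c = 2√(k_eq·m) = 4480 N·s/m; ζ = c/c_c = 2210/4480 = 0.493.
Since ζ < 1 the system is underdamped.

underdamped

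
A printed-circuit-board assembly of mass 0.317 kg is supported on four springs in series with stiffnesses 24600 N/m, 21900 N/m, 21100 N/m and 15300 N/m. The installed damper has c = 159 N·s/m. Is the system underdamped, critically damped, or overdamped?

overdamped

Series springs: 1/k_eq = 1/24600 + 1/21900 + 1/21100 + 1/15300 = 0.0001991, so k_eq = 5023 N/m.
c_c = 2√(k_eq·m) = 79.81 N·s/m; ζ = c/c_c = 159/79.81 = 1.99.
Since ζ > 1 the system is overdamped.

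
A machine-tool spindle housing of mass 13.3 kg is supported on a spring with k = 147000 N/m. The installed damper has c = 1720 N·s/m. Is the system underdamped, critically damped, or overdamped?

underdamped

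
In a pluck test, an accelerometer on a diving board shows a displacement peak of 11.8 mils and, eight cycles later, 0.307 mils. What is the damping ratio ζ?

Logarithmic decrement δ = (1/n)·ln(x₀/x_n) = (1/8)·ln(11.8/0.307) = (1/8)·ln(38.44) = 0.4561.
ζ = δ/√(4π² + δ²) = 0.4561/√(39.48 + 0.208) = 0.4561/6.300 = 0.07240.

0.0724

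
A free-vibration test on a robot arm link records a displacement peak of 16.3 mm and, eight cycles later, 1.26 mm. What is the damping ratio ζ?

0.0509

Logarithmic decrement δ = (1/n)·ln(x₀/x_n) = (1/8)·ln(16.3/1.26) = (1/8)·ln(12.94) = 0.3200.
ζ = δ/√(4π² + δ²) = 0.3200/√(39.48 + 0.102) = 0.3200/6.291 = 0.05086.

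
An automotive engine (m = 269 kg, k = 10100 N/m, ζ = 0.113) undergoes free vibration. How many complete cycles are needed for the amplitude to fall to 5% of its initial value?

5 cycles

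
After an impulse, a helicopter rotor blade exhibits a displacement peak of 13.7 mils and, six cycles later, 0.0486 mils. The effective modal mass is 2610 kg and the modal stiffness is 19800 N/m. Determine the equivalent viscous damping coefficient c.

2130 N·s/m

Logarithmic decrement δ = (1/n)·ln(x₀/x_n) = (1/6)·ln(13.7/0.0486) = (1/6)·ln(281.9) = 0.9403.
ζ = δ/√(4π² + δ²) = 0.9403/√(39.48 + 0.884) = 0.9403/6.353 = 0.1480.
c = ζ · 2√(km) = 0.1480 × 2√(19800 × 2610) = 0.1480 × 14380 = 2128 N·s/m.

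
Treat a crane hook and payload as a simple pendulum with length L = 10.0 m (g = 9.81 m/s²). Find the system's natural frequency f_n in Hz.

0.158 Hz

For a simple pendulum ω_n = √(g/L) = √(9.81/10.0) = √0.9810 = 0.9905 rad/s.
f_n = ω_n/(2π) = 0.9905/6.283 = 0.1576 Hz.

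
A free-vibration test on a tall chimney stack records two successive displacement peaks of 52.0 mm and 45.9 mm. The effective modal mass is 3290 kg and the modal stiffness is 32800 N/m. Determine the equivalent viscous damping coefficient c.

Logarithmic decrement δ = (1/n)·ln(x₀/x_n) = (1/1)·ln(52.0/45.9) = (1/1)·ln(1.133) = 0.1248.
ζ = δ/√(4π² + δ²) = 0.1248/√(39.48 + 0.0156) = 0.1248/6.284 = 0.01986.
c = ζ · 2√(km) = 0.01986 × 2√(32800 × 3290) = 0.01986 × 20780 = 412.5 N·s/m.

413 N·s/m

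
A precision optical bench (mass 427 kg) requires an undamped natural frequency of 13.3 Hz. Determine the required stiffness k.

2980000 N/m

ω_n = 2πf_n = 2π × 13.3 = 83.57 rad/s.
k = m·ω_n² = 427 × 83.57² = 427 × 6983 = 2982000 N/m.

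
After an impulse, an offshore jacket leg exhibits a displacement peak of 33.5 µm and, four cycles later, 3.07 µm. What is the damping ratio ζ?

0.0947

Logarithmic decrement δ = (1/n)·ln(x₀/x_n) = (1/4)·ln(33.5/3.07) = (1/4)·ln(10.91) = 0.5975.
ζ = δ/√(4π² + δ²) = 0.5975/√(39.48 + 0.357) = 0.5975/6.312 = 0.09466.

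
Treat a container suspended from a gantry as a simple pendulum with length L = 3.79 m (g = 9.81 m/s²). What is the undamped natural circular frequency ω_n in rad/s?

1.61 rad/s

For a simple pendulum ω_n = √(g/L) = √(9.81/3.79) = √2.588 = 1.609 rad/s.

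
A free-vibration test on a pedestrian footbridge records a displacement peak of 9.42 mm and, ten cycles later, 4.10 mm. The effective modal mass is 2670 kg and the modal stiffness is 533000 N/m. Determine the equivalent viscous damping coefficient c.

Logarithmic decrement δ = (1/n)·ln(x₀/x_n) = (1/10)·ln(9.42/4.10) = (1/10)·ln(2.298) = 0.08318.
ζ = δ/√(4π² + δ²) = 0.08318/√(39.48 + 0.00692) = 0.08318/6.284 = 0.01324.
c = ζ · 2√(km) = 0.01324 × 2√(533000 × 2670) = 0.01324 × 75450 = 998.8 N·s/m.

999 N·s/m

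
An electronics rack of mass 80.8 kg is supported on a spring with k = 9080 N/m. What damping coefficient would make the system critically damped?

1710 N·s/m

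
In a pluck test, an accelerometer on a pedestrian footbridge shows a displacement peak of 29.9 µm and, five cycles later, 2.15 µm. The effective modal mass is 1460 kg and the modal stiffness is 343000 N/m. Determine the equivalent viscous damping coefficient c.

3740 N·s/m

Logarithmic decrement δ = (1/n)·ln(x₀/x_n) = (1/5)·ln(29.9/2.15) = (1/5)·ln(13.91) = 0.5265.
ζ = δ/√(4π² + δ²) = 0.5265/√(39.48 + 0.277) = 0.5265/6.305 = 0.08350.
c = ζ · 2√(km) = 0.08350 × 2√(343000 × 1460) = 0.08350 × 44760 = 3737 N·s/m.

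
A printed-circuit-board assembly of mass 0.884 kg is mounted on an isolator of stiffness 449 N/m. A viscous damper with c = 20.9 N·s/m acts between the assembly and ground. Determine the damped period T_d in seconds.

ω_n = √(k/m) = √(449.0/0.884) = 22.54 rad/s.
Critical damping c_c = 2√(k·m) = 2√(449.0 × 0.884) = 39.85 N·s/m, so ζ = c/c_c = 20.9/39.85 = 0.5245.
ω_d = ω_n√(1 − ζ²) = 22.54 × √(1 − 0.275) = 19.19 rad/s.
T_d = 2π/ω_d = 0.3275 s.

0.327 s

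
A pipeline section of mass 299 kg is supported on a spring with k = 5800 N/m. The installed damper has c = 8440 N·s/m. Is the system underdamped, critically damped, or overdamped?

overdamped

c_c = 2√(k·m) = 2634 N·s/m; ζ = c/c_c = 8440/2634 = 3.20.
Since ζ > 1 the system is overdamped.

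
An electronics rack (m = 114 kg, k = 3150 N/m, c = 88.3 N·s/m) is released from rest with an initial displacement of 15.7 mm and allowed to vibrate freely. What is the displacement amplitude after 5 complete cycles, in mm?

1.54 mm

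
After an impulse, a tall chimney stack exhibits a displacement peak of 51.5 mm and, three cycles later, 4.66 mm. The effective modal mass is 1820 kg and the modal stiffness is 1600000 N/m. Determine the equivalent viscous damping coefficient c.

Logarithmic decrement δ = (1/n)·ln(x₀/x_n) = (1/3)·ln(51.5/4.66) = (1/3)·ln(11.05) = 0.8009.
ζ = δ/√(4π² + δ²) = 0.8009/√(39.48 + 0.641) = 0.8009/6.334 = 0.1264.
c = ζ · 2√(km) = 0.1264 × 2√(1600000 × 1820) = 0.1264 × 107900 = 13650 N·s/m.

13600 N·s/m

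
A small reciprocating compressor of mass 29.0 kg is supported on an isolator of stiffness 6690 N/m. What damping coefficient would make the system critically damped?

881 N·s/m

c_c = 2√(k·m) = 2√(6690 × 29.0) = 2 × 440.5 = 880.9 N·s/m.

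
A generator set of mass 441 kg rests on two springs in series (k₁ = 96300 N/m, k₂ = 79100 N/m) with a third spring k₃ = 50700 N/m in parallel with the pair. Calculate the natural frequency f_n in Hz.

2.33 Hz

Series pair: k_s = k₁k₂/(k₁+k₂) = (96300)(79100)/(96300 + 79100) = 43430 N/m. In parallel with k₃: k_eq = 43430 + 50700 = 94130 N/m.
ω_n = √(k_eq/m) = √(94130/441) = √213.4 = 14.61 rad/s.
f_n = ω_n/(2π) = 14.61/6.283 = 2.325 Hz.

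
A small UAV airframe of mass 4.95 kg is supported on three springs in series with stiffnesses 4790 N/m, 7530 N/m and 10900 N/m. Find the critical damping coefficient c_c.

Series springs: 1/k_eq = 1/4790 + 1/7530 + 1/10900 = 0.0004333, so k_eq = 2308 N/m.
c_c = 2√(k_eq·m) = 2√(2308 × 4.95) = 2 × 106.9 = 213.8 N·s/m.

214 N·s/m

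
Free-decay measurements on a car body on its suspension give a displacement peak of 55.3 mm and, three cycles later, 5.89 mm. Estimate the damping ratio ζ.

Logarithmic decrement δ = (1/n)·ln(x₀/x_n) = (1/3)·ln(55.3/5.89) = (1/3)·ln(9.389) = 0.7465.
ζ = δ/√(4π² + δ²) = 0.7465/√(39.48 + 0.557) = 0.7465/6.327 = 0.1180.

0.118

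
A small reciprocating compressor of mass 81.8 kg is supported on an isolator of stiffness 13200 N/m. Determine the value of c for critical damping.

c_c = 2√(k·m) = 2√(13200 × 81.8) = 2 × 1039 = 2078 N·s/m.

2080 N·s/m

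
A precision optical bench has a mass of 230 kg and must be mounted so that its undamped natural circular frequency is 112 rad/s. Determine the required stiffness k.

k = m·ω_n² = 230 × 112.0² = 230 × 12540 = 2885000 N/m.

2890000 N/m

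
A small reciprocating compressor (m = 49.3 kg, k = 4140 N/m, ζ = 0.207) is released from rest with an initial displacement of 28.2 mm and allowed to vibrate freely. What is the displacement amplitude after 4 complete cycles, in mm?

Logarithmic decrement δ = 2πζ/√(1 − ζ²) = 2π × 0.2070/√(1 − 0.0428) = 1.329.
After n cycles, x_n/x₀ = e^(−nδ), so x_4 = 28.2 × e^(−4 × 1.329) = 28.2 × 0.004904 = 0.1383 mm.

0.138 mm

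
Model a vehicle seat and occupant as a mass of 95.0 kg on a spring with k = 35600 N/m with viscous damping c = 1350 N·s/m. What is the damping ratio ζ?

ω_n = √(k/m) = √(35600/95.0) = 19.36 rad/s.
Critical damping c_c = 2√(k·m) = 2√(35600 × 95.0) = 3678 N·s/m, so ζ = c/c_c = 1350/3678 = 0.3670.

0.367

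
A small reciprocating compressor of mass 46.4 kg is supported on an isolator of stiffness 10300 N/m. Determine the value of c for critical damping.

1380 N·s/m

c_c = 2√(k·m) = 2√(10300 × 46.4) = 2 × 691.3 = 1383 N·s/m.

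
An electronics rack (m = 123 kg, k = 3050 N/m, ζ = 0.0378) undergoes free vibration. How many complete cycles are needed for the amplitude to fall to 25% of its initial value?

Logarithmic decrement δ = 2πζ/√(1 − ζ²) = 2π × 0.03780/√(1 − 0.00143) = 0.2377.
x_n/x₀ = e^(−nδ) ≤ 0.25; take ln: n ≥ ln(1/0.25)/δ = 1.386/0.2377 = 5.833.
So 6 complete cycles are required.

6 cycles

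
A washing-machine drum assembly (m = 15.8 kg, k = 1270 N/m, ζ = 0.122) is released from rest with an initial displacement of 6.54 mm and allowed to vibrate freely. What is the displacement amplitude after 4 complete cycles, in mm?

Logarithmic decrement δ = 2πζ/√(1 − ζ²) = 2π × 0.1220/√(1 − 0.0149) = 0.7723.
After n cycles, x_n/x₀ = e^(−nδ), so x_4 = 6.54 × e^(−4 × 0.7723) = 6.54 × 0.04554 = 0.2978 mm.

0.298 mm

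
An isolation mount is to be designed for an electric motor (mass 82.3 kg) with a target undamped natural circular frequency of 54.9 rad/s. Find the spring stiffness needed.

k = m·ω_n² = 82.3 × 54.90² = 82.3 × 3014 = 248100 N/m.

248000 N/m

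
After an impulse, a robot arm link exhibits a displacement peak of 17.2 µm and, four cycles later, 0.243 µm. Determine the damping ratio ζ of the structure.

0.167

Logarithmic decrement δ = (1/n)·ln(x₀/x_n) = (1/4)·ln(17.2/0.243) = (1/4)·ln(70.78) = 1.065.
ζ = δ/√(4π² + δ²) = 1.065/√(39.48 + 1.13) = 1.065/6.373 = 0.1671.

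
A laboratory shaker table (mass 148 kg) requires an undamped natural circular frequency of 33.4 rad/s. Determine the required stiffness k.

165000 N/m

k = m·ω_n² = 148 × 33.40² = 148 × 1116 = 165100 N/m.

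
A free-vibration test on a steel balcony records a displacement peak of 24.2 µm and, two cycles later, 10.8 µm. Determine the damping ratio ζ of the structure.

Logarithmic decrement δ = (1/n)·ln(x₀/x_n) = (1/2)·ln(24.2/10.8) = (1/2)·ln(2.241) = 0.4034.
ζ = δ/√(4π² + δ²) = 0.4034/√(39.48 + 0.163) = 0.4034/6.296 = 0.06407.

0.0641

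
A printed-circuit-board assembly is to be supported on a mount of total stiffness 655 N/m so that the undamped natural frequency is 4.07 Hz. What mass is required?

ω_n = 2πf_n = 2π × 4.07 = 25.57 rad/s.
m = k/ω_n² = 655/25.57² = 655/654.0 = 1.002 kg.

1.00 kg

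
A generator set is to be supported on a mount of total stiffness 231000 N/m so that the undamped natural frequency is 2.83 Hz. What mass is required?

731 kg

ω_n = 2πf_n = 2π × 2.83 = 17.78 rad/s.
m = k/ω_n² = 231000/17.78² = 231000/316.2 = 730.6 kg.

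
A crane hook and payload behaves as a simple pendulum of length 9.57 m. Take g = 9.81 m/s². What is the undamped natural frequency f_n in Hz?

0.161 Hz

For a simple pendulum ω_n = √(g/L) = √(9.81/9.57) = √1.025 = 1.012 rad/s.
f_n = ω_n/(2π) = 1.012/6.283 = 0.1611 Hz.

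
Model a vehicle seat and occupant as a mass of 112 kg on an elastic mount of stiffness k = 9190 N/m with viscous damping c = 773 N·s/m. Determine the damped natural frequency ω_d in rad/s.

ω_n = √(k/m) = √(9190/112) = 9.058 rad/s.
Critical damping c_c = 2√(k·m) = 2√(9190 × 112) = 2029 N·s/m, so ζ = c/c_c = 773/2029 = 0.3810.
ω_d = ω_n√(1 − ζ²) = 9.058 × √(1 − 0.145) = 8.375 rad/s.

8.38 rad/s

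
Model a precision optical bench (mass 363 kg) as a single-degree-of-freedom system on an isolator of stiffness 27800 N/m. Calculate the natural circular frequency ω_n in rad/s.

8.75 rad/s

ω_n = √(k/m) = √(27800/363) = √76.58 = 8.751 rad/s.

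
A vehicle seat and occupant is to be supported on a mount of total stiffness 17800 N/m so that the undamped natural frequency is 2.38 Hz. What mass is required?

ω_n = 2πf_n = 2π × 2.38 = 14.95 rad/s.
m = k/ω_n² = 17800/14.95² = 17800/223.6 = 79.60 kg.

79.6 kg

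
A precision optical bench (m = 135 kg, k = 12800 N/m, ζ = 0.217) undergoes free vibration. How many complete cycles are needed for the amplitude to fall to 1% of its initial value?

4 cycles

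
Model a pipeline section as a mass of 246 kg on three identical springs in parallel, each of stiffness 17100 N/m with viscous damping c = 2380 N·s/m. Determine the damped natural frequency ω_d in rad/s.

13.6 rad/s

Parallel springs add: k_eq = 3 × 17100 = 51300 N/m.
ω_n = √(k_eq/m) = √(51300/246) = 14.44 rad/s.
Critical damping c_c = 2√(k_eq·m) = 2√(51300 × 246) = 7105 N·s/m, so ζ = c/c_c = 2380/7105 = 0.3350.
ω_d = ω_n√(1 − ζ²) = 14.44 × √(1 − 0.112) = 13.61 rad/s.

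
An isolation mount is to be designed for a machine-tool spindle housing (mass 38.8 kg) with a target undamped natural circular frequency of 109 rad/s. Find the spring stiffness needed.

k = m·ω_n² = 38.8 × 109.0² = 38.8 × 11880 = 461000 N/m.

461000 N/m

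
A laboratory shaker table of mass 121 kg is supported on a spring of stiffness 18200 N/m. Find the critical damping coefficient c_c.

2970 N·s/m

c_c = 2√(k·m) = 2√(18200 × 121) = 2 × 1484 = 2968 N·s/m.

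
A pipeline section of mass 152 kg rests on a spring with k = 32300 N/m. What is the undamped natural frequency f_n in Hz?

ω_n = √(k/m) = √(32300/152) = √212.5 = 14.58 rad/s.
f_n = ω_n/(2π) = 14.58/6.283 = 2.320 Hz.

2.32 Hz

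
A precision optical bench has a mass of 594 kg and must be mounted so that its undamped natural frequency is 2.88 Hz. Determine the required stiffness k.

ω_n = 2πf_n = 2π × 2.88 = 18.10 rad/s.
k = m·ω_n² = 594 × 18.10² = 594 × 327.4 = 194500 N/m.

195000 N/m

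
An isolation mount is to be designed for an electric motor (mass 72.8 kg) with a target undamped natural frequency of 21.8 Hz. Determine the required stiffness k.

1370000 N/m

ω_n = 2πf_n = 2π × 21.8 = 137.0 rad/s.
k = m·ω_n² = 72.8 × 137.0² = 72.8 × 18760 = 1366000 N/m.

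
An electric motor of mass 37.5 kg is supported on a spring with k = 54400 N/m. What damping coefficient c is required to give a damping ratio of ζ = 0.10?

c_c = 2√(k·m) = 2√(54400 × 37.5) = 2857 N·s/m.
c = ζ·c_c = 0.10 × 2857 = 285.7 N·s/m.

286 N·s/m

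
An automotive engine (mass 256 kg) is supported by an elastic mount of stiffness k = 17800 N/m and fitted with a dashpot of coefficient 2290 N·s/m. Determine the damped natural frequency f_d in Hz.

1.12 Hz

ω_n = √(k/m) = √(17800/256) = 8.339 rad/s.
Critical damping c_c = 2√(k·m) = 2√(17800 × 256) = 4269 N·s/m, so ζ = c/c_c = 2290/4269 = 0.5364.
ω_d = ω_n√(1 − ζ²) = 8.339 × √(1 − 0.288) = 7.038 rad/s.
f_d = ω_d/(2π) = 1.120 Hz.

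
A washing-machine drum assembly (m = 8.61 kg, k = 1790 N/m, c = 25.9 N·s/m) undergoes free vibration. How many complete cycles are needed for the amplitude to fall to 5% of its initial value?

5 cycles

ζ = c/(2√(km)) = 25.9/(2√(1790 × 8.61)) = 25.9/248.3 = 0.1043.
Logarithmic decrement δ = 2πζ/√(1 − ζ²) = 2π × 0.1043/√(1 − 0.0109) = 0.6590.
x_n/x₀ = e^(−nδ) ≤ 0.05; take ln: n ≥ ln(1/0.05)/δ = 2.996/0.6590 = 4.546.
So 5 complete cycles are required.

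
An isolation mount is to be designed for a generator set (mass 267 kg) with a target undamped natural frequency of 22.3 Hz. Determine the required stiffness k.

ω_n = 2πf_n = 2π × 22.3 = 140.1 rad/s.
k = m·ω_n² = 267 × 140.1² = 267 × 19630 = 5242000 N/m.

5240000 N/m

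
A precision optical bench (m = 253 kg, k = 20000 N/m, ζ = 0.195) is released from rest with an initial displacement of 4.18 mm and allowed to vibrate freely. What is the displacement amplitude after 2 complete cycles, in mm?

0.344 mm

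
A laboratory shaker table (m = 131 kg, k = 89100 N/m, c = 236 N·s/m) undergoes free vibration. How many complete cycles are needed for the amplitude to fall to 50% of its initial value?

4 cycles

ζ = c/(2√(km)) = 236/(2√(89100 × 131)) = 236/6833 = 0.03454.
Logarithmic decrement δ = 2πζ/√(1 − ζ²) = 2π × 0.03454/√(1 − 0.00119) = 0.2171.
x_n/x₀ = e^(−nδ) ≤ 0.5; take ln: n ≥ ln(1/0.5)/δ = 0.6931/0.2171 = 3.192.
So 4 complete cycles are required.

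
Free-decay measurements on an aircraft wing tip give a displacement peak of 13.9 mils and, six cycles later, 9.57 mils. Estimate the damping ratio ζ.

0.00990

Logarithmic decrement δ = (1/n)·ln(x₀/x_n) = (1/6)·ln(13.9/9.57) = (1/6)·ln(1.452) = 0.06221.
ζ = δ/√(4π² + δ²) = 0.06221/√(39.48 + 0.00387) = 0.06221/6.283 = 0.009900.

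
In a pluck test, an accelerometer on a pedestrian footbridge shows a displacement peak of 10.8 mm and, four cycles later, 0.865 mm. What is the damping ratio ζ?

Logarithmic decrement δ = (1/n)·ln(x₀/x_n) = (1/4)·ln(10.8/0.865) = (1/4)·ln(12.49) = 0.6311.
ζ = δ/√(4π² + δ²) = 0.6311/√(39.48 + 0.398) = 0.6311/6.315 = 0.09995.

0.0999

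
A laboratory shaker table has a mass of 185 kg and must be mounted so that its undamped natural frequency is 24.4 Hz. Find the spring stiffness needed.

4350000 N/m

ω_n = 2πf_n = 2π × 24.4 = 153.3 rad/s.
k = m·ω_n² = 185 × 153.3² = 185 × 23500 = 4348000 N/m.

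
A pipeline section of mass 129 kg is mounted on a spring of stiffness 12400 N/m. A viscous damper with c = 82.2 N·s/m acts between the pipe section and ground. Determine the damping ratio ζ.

ω_n = √(k/m) = √(12400/129) = 9.804 rad/s.
Critical damping c_c = 2√(k·m) = 2√(12400 × 129) = 2530 N·s/m, so ζ = c/c_c = 82.2/2530 = 0.03250.

0.0325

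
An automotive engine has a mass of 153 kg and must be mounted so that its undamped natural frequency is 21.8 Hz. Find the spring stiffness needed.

2870000 N/m

ω_n = 2πf_n = 2π × 21.8 = 137.0 rad/s.
k = m·ω_n² = 153 × 137.0² = 153 × 18760 = 2871000 N/m.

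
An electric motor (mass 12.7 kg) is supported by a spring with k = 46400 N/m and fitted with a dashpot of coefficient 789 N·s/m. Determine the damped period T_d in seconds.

0.121 s

ω_n = √(k/m) = √(46400/12.7) = 60.44 rad/s.
Critical damping c_c = 2√(k·m) = 2√(46400 × 12.7) = 1535 N·s/m, so ζ = c/c_c = 789/1535 = 0.5139.
ω_d = ω_n√(1 − ζ²) = 60.44 × √(1 − 0.264) = 51.85 rad/s.
T_d = 2π/ω_d = 0.1212 s.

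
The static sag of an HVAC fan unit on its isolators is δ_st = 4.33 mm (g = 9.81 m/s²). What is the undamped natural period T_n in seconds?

0.132 s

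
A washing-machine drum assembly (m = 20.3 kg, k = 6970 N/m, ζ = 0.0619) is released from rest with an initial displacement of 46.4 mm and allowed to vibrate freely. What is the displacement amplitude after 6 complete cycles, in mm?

4.48 mm

Logarithmic decrement δ = 2πζ/√(1 − ζ²) = 2π × 0.06190/√(1 − 0.00383) = 0.3897.
After n cycles, x_n/x₀ = e^(−nδ), so x_6 = 46.4 × e^(−6 × 0.3897) = 46.4 × 0.09651 = 4.478 mm.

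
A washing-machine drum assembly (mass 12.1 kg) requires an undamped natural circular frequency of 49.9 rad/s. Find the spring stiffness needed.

30100 N/m

k = m·ω_n² = 12.1 × 49.90² = 12.1 × 2490 = 30130 N/m.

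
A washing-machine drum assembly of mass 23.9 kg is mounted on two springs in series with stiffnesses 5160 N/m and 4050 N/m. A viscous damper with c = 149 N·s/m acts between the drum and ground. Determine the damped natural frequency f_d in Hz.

Series springs: 1/k_eq = 1/5160 + 1/4050 = 0.0004407, so k_eq = 2269 N/m.
ω_n = √(k_eq/m) = √(2269/23.9) = 9.744 rad/s.
Critical damping c_c = 2√(k_eq·m) = 2√(2269 × 23.9) = 465.7 N·s/m, so ζ = c/c_c = 149/465.7 = 0.3199.
ω_d = ω_n√(1 − ζ²) = 9.744 × √(1 − 0.102) = 9.232 rad/s.
f_d = ω_d/(2π) = 1.469 Hz.

1.47 Hz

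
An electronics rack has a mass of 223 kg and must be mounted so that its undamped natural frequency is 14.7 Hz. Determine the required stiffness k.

ω_n = 2πf_n = 2π × 14.7 = 92.36 rad/s.
k = m·ω_n² = 223 × 92.36² = 223 × 8531 = 1902000 N/m.

1900000 N/m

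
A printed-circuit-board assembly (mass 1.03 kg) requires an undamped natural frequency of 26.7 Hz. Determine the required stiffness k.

29000 N/m

ω_n = 2πf_n = 2π × 26.7 = 167.8 rad/s.
k = m·ω_n² = 1.03 × 167.8² = 1.03 × 28140 = 28990 N/m.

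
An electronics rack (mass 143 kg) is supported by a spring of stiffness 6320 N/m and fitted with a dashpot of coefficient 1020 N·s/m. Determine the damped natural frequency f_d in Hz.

0.893 Hz

ω_n = √(k/m) = √(6320/143) = 6.648 rad/s.
Critical damping c_c = 2√(k·m) = 2√(6320 × 143) = 1901 N·s/m, so ζ = c/c_c = 1020/1901 = 0.5365.
ω_d = ω_n√(1 − ζ²) = 6.648 × √(1 − 0.288) = 5.610 rad/s.
f_d = ω_d/(2π) = 0.8929 Hz.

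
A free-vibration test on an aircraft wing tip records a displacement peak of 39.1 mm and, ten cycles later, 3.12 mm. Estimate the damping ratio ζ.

Logarithmic decrement δ = (1/n)·ln(x₀/x_n) = (1/10)·ln(39.1/3.12) = (1/10)·ln(12.53) = 0.2528.
ζ = δ/√(4π² + δ²) = 0.2528/√(39.48 + 0.0639) = 0.2528/6.288 = 0.04021.

0.0402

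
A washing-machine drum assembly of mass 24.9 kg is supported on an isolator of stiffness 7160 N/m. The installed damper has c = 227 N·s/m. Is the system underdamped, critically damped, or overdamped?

c_c = 2√(k·m) = 844.5 N·s/m; ζ = c/c_c = 227/844.5 = 0.269.
Since ζ < 1 the system is underdamped.

underdamped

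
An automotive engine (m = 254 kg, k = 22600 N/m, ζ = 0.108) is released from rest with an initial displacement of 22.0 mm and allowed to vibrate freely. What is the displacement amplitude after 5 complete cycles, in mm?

Logarithmic decrement δ = 2πζ/√(1 − ζ²) = 2π × 0.1080/√(1 − 0.0117) = 0.6826.
After n cycles, x_n/x₀ = e^(−nδ), so x_5 = 22.0 × e^(−5 × 0.6826) = 22.0 × 0.03295 = 0.7248 mm.

0.725 mm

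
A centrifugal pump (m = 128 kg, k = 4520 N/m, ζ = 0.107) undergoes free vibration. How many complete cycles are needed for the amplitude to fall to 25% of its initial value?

3 cycles

Logarithmic decrement δ = 2πζ/√(1 − ζ²) = 2π × 0.1070/√(1 − 0.0114) = 0.6762.
x_n/x₀ = e^(−nδ) ≤ 0.25; take ln: n ≥ ln(1/0.25)/δ = 1.386/0.6762 = 2.050.
So 3 complete cycles are required.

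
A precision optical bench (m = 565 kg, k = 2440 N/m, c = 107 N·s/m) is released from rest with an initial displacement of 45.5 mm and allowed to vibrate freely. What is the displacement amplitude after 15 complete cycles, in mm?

0.618 mm

ζ = c/(2√(km)) = 107/(2√(2440 × 565)) = 107/2348 = 0.04557.
Logarithmic decrement δ = 2πζ/√(1 − ζ²) = 2π × 0.04557/√(1 − 0.00208) = 0.2866.
After n cycles, x_n/x₀ = e^(−nδ), so x_15 = 45.5 × e^(−15 × 0.2866) = 45.5 × 0.01358 = 0.6181 mm.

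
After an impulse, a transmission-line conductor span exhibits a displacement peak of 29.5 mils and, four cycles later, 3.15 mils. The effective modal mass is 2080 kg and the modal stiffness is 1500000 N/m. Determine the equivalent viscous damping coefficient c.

9900 N·s/m

Logarithmic decrement δ = (1/n)·ln(x₀/x_n) = (1/4)·ln(29.5/3.15) = (1/4)·ln(9.365) = 0.5592.
ζ = δ/√(4π² + δ²) = 0.5592/√(39.48 + 0.313) = 0.5592/6.308 = 0.08866.
c = ζ · 2√(km) = 0.08866 × 2√(1500000 × 2080) = 0.08866 × 111700 = 9904 N·s/m.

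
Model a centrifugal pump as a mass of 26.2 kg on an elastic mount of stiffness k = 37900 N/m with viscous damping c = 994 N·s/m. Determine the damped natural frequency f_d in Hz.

5.25 Hz

ω_n = √(k/m) = √(37900/26.2) = 38.03 rad/s.
Critical damping c_c = 2√(k·m) = 2√(37900 × 26.2) = 1993 N·s/m, so ζ = c/c_c = 994/1993 = 0.4988.
ω_d = ω_n√(1 − ζ²) = 38.03 × √(1 − 0.249) = 32.97 rad/s.
f_d = ω_d/(2π) = 5.247 Hz.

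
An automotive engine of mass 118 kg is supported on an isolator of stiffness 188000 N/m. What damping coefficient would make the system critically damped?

c_c = 2√(k·m) = 2√(188000 × 118) = 2 × 4710 = 9420 N·s/m.

9420 N·s/m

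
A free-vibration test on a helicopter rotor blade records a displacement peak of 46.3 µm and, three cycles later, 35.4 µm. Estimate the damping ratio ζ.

Logarithmic decrement δ = (1/n)·ln(x₀/x_n) = (1/3)·ln(46.3/35.4) = (1/3)·ln(1.308) = 0.08948.
ζ = δ/√(4π² + δ²) = 0.08948/√(39.48 + 0.00801) = 0.08948/6.284 = 0.01424.

0.0142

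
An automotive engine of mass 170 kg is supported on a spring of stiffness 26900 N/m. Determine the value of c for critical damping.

c_c = 2√(k·m) = 2√(26900 × 170) = 2 × 2138 = 4277 N·s/m.

4280 N·s/m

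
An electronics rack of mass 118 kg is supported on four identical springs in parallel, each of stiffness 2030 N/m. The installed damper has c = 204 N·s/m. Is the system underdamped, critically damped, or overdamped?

Parallel springs add: k_eq = 4 × 2030 = 8120 N/m.
c_c = 2√(k_eq·m) = 1958 N·s/m; ζ = c/c_c = 204/1958 = 0.104.
Since ζ < 1 the system is underdamped.

underdamped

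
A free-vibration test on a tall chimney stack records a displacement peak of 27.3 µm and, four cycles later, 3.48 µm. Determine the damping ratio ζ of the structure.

Logarithmic decrement δ = (1/n)·ln(x₀/x_n) = (1/4)·ln(27.3/3.48) = (1/4)·ln(7.845) = 0.5150.
ζ = δ/√(4π² + δ²) = 0.5150/√(39.48 + 0.265) = 0.5150/6.304 = 0.08169.

0.0817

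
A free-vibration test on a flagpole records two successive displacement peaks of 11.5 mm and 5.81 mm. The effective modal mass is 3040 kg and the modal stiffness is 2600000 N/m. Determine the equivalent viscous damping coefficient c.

Logarithmic decrement δ = (1/n)·ln(x₀/x_n) = (1/1)·ln(11.5/5.81) = (1/1)·ln(1.979) = 0.6828.
ζ = δ/√(4π² + δ²) = 0.6828/√(39.48 + 0.466) = 0.6828/6.320 = 0.1080.
c = ζ · 2√(km) = 0.1080 × 2√(2600000 × 3040) = 0.1080 × 177800 = 19210 N·s/m.

19200 N·s/m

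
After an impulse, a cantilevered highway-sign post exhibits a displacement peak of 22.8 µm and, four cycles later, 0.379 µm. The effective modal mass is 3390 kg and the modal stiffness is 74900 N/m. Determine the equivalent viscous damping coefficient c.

5130 N·s/m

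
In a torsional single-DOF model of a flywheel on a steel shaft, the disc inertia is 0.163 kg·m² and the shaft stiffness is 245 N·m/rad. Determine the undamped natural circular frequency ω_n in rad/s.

38.8 rad/s

ω_n = √(k_t/J) = √(245/0.163) = √1503 = 38.77 rad/s.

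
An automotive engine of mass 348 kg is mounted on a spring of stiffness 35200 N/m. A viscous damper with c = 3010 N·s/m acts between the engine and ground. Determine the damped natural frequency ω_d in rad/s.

ω_n = √(k/m) = √(35200/348) = 10.06 rad/s.
Critical damping c_c = 2√(k·m) = 2√(35200 × 348) = 7000 N·s/m, so ζ = c/c_c = 3010/7000 = 0.4300.
ω_d = ω_n√(1 − ζ²) = 10.06 × √(1 − 0.185) = 9.080 rad/s.

9.08 rad/s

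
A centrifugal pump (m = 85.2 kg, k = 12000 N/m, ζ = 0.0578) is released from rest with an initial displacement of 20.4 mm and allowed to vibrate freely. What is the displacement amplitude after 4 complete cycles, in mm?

4.76 mm

Logarithmic decrement δ = 2πζ/√(1 − ζ²) = 2π × 0.05780/√(1 − 0.00334) = 0.3638.
After n cycles, x_n/x₀ = e^(−nδ), so x_4 = 20.4 × e^(−4 × 0.3638) = 20.4 × 0.2334 = 4.761 mm.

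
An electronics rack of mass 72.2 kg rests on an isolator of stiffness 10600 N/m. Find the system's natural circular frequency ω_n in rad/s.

ω_n = √(k/m) = √(10600/72.2) = √146.8 = 12.12 rad/s.

12.1 rad/s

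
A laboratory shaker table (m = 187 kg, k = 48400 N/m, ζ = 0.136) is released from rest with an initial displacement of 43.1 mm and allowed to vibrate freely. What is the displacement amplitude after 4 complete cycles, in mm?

1.37 mm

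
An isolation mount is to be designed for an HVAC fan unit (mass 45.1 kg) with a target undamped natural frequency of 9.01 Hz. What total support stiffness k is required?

145000 N/m

ω_n = 2πf_n = 2π × 9.01 = 56.61 rad/s.
k = m·ω_n² = 45.1 × 56.61² = 45.1 × 3205 = 144500 N/m.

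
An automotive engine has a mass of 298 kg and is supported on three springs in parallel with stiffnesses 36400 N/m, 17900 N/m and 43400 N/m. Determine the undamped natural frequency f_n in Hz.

2.88 Hz

Parallel springs add: k_eq = 36400 + 17900 + 43400 = 97700 N/m.
ω_n = √(k_eq/m) = √(97700/298) = √327.9 = 18.11 rad/s.
f_n = ω_n/(2π) = 18.11/6.283 = 2.882 Hz.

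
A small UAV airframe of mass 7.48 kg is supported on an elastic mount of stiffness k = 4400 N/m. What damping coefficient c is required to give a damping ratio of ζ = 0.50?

181 N·s/m

c_c = 2√(k·m) = 2√(4400 × 7.48) = 362.8 N·s/m.
c = ζ·c_c = 0.50 × 362.8 = 181.4 N·s/m.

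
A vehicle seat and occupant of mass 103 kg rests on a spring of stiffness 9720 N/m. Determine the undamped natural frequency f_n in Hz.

1.55 Hz

ω_n = √(k/m) = √(9720/103) = √94.37 = 9.714 rad/s.
f_n = ω_n/(2π) = 9.714/6.283 = 1.546 Hz.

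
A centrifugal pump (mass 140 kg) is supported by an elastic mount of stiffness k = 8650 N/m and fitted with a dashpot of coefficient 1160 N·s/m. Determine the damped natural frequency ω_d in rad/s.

6.68 rad/s

ω_n = √(k/m) = √(8650/140) = 7.860 rad/s.
Critical damping c_c = 2√(k·m) = 2√(8650 × 140) = 2201 N·s/m, so ζ = c/c_c = 1160/2201 = 0.5271.
ω_d = ω_n√(1 − ζ²) = 7.860 × √(1 − 0.278) = 6.680 rad/s.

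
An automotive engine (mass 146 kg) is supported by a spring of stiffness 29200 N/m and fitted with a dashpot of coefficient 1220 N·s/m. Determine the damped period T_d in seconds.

ω_n = √(k/m) = √(29200/146) = 14.14 rad/s.
Critical damping c_c = 2√(k·m) = 2√(29200 × 146) = 4130 N·s/m, so ζ = c/c_c = 1220/4130 = 0.2954.
ω_d = ω_n√(1 − ζ²) = 14.14 × √(1 − 0.0873) = 13.51 rad/s.
T_d = 2π/ω_d = 0.4650 s.

0.465 s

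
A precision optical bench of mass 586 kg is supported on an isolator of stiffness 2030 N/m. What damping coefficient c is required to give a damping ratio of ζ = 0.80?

c_c = 2√(k·m) = 2√(2030 × 586) = 2181 N·s/m.
c = ζ·c_c = 0.80 × 2181 = 1745 N·s/m.

1750 N·s/m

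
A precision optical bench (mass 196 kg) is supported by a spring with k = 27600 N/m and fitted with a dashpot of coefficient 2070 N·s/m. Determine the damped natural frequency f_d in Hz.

1.69 Hz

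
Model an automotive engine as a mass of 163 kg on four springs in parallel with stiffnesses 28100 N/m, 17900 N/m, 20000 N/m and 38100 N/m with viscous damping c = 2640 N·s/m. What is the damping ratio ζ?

0.320

Parallel springs add: k_eq = 28100 + 17900 + 20000 + 38100 = 104100 N/m.
ω_n = √(k_eq/m) = √(104100/163) = 25.27 rad/s.
Critical damping c_c = 2√(k_eq·m) = 2√(104100 × 163) = 8239 N·s/m, so ζ = c/c_c = 2640/8239 = 0.3204.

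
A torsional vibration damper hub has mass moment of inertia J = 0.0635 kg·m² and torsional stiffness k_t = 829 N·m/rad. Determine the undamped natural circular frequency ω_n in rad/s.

114 rad/s

ω_n = √(k_t/J) = √(829/0.0635) = √13060 = 114.3 rad/s.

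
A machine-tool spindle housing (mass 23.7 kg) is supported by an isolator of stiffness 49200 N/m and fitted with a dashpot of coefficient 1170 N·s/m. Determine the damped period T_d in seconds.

0.164 s

ω_n = √(k/m) = √(49200/23.7) = 45.56 rad/s.
Critical damping c_c = 2√(k·m) = 2√(49200 × 23.7) = 2160 N·s/m, so ζ = c/c_c = 1170/2160 = 0.5418.
ω_d = ω_n√(1 − ζ²) = 45.56 × √(1 − 0.293) = 38.30 rad/s.
T_d = 2π/ω_d = 0.1641 s.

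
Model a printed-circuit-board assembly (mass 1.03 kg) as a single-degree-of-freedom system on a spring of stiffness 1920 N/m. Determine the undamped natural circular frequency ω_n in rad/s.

ω_n = √(k/m) = √(1920/1.03) = √1864 = 43.17 rad/s.

43.2 rad/s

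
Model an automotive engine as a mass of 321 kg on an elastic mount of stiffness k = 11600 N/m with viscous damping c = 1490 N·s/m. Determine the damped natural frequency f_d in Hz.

0.883 Hz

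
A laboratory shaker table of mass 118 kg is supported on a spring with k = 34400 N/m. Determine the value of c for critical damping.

4030 N·s/m

c_c = 2√(k·m) = 2√(34400 × 118) = 2 × 2015 = 4029 N·s/m.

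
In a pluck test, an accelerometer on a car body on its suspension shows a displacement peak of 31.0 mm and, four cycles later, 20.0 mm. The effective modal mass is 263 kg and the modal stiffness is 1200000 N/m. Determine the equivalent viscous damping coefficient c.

Logarithmic decrement δ = (1/n)·ln(x₀/x_n) = (1/4)·ln(31.0/20.0) = (1/4)·ln(1.550) = 0.1096.
ζ = δ/√(4π² + δ²) = 0.1096/√(39.48 + 0.0120) = 0.1096/6.284 = 0.01743.
c = ζ · 2√(km) = 0.01743 × 2√(1200000 × 263) = 0.01743 × 35530 = 619.5 N·s/m.

619 N·s/m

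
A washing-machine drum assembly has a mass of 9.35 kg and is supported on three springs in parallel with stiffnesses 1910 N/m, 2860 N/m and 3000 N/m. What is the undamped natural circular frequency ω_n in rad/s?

Parallel springs add: k_eq = 1910 + 2860 + 3000 = 7770 N/m.
ω_n = √(k_eq/m) = √(7770/9.35) = √831.0 = 28.83 rad/s.

28.8 rad/s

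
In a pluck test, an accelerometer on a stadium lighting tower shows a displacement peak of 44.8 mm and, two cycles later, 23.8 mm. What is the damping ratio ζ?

0.0503

Logarithmic decrement δ = (1/n)·ln(x₀/x_n) = (1/2)·ln(44.8/23.8) = (1/2)·ln(1.882) = 0.3163.
ζ = δ/√(4π² + δ²) = 0.3163/√(39.48 + 0.100) = 0.3163/6.291 = 0.05027.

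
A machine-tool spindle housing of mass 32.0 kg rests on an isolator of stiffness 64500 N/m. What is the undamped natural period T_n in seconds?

0.140 s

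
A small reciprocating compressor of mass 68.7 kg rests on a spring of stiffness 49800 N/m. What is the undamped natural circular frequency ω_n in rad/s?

26.9 rad/s

ω_n = √(k/m) = √(49800/68.7) = √724.9 = 26.92 rad/s.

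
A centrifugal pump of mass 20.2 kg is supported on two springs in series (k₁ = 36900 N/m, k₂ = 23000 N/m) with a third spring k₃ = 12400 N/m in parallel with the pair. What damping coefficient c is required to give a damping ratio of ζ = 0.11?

Series pair: k_s = k₁k₂/(k₁+k₂) = (36900)(23000)/(36900 + 23000) = 14170 N/m. In parallel with k₃: k_eq = 14170 + 12400 = 26570 N/m.
c_c = 2√(k_eq·m) = 2√(26570 × 20.2) = 1465 N·s/m.
c = ζ·c_c = 0.11 × 1465 = 161.2 N·s/m.

161 N·s/m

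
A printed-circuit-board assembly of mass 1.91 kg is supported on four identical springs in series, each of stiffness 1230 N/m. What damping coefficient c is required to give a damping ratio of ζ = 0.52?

Series springs: 1/k_eq = 4/1230, so k_eq = 1230/4 = 307.5 N/m.
c_c = 2√(k_eq·m) = 2√(307.5 × 1.91) = 48.47 N·s/m.
c = ζ·c_c = 0.52 × 48.47 = 25.20 N·s/m.

25.2 N·s/m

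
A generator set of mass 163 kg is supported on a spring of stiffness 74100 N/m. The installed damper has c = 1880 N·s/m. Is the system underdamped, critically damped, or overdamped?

underdamped

c_c = 2√(k·m) = 6951 N·s/m; ζ = c/c_c = 1880/6951 = 0.270.
Since ζ < 1 the system is underdamped.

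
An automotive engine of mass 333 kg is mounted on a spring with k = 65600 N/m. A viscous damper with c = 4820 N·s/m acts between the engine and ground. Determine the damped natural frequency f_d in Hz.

ω_n = √(k/m) = √(65600/333) = 14.04 rad/s.
Critical damping c_c = 2√(k·m) = 2√(65600 × 333) = 9348 N·s/m, so ζ = c/c_c = 4820/9348 = 0.5156.
ω_d = ω_n√(1 − ζ²) = 14.04 × √(1 − 0.266) = 12.03 rad/s.
f_d = ω_d/(2π) = 1.914 Hz.

1.91 Hz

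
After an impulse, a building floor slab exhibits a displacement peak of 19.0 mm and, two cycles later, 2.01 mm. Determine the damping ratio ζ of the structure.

Logarithmic decrement δ = (1/n)·ln(x₀/x_n) = (1/2)·ln(19.0/2.01) = (1/2)·ln(9.453) = 1.123.
ζ = δ/√(4π² + δ²) = 1.123/√(39.48 + 1.26) = 1.123/6.383 = 0.1760.

0.176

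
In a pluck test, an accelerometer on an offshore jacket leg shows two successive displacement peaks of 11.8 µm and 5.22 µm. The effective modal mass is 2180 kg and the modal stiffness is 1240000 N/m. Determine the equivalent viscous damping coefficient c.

13400 N·s/m

Logarithmic decrement δ = (1/n)·ln(x₀/x_n) = (1/1)·ln(11.8/5.22) = (1/1)·ln(2.261) = 0.8156.
ζ = δ/√(4π² + δ²) = 0.8156/√(39.48 + 0.665) = 0.8156/6.336 = 0.1287.
c = ζ · 2√(km) = 0.1287 × 2√(1240000 × 2180) = 0.1287 × 104000 = 13390 N·s/m.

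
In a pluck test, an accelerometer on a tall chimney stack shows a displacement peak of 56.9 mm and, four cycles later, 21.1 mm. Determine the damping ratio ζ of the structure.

0.0394

Logarithmic decrement δ = (1/n)·ln(x₀/x_n) = (1/4)·ln(56.9/21.1) = (1/4)·ln(2.697) = 0.2480.
ζ = δ/√(4π² + δ²) = 0.2480/√(39.48 + 0.0615) = 0.2480/6.288 = 0.03944.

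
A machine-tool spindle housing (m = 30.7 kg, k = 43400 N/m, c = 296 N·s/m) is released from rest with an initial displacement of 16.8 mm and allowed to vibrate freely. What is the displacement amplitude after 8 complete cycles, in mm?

ζ = c/(2√(km)) = 296/(2√(43400 × 30.7)) = 296/2309 = 0.1282.
Logarithmic decrement δ = 2πζ/√(1 − ζ²) = 2π × 0.1282/√(1 − 0.0164) = 0.8123.
After n cycles, x_n/x₀ = e^(−nδ), so x_8 = 16.8 × e^(−8 × 0.8123) = 16.8 × 0.001506 = 0.02529 mm.

0.0253 mm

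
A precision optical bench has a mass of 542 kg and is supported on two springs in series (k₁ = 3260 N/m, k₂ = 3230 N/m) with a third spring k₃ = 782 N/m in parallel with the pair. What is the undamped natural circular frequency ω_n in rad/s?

2.11 rad/s

Series pair: k_s = k₁k₂/(k₁+k₂) = (3260)(3230)/(3260 + 3230) = 1622 N/m. In parallel with k₃: k_eq = 1622 + 782 = 2404 N/m.
ω_n = √(k_eq/m) = √(2404/542) = √4.436 = 2.106 rad/s.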